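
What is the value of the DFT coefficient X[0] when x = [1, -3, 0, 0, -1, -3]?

X[0] = Σ(n=0 to 5) x[n] · ω_6^0 = Σ x[n]
= (1) + (-3) + (0) + (0) + (-1) + (-3)

X[0] = -6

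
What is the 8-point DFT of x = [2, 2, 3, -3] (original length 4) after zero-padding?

Original 4-point DFT: [4, -1-5i, 6, -1+5i]
Zero-padded 8-point DFT provides frequency interpolation.

DFT_8([x, 0, ...]) = [4, 5.5355-2.2929i, -1-5i, -1.5355+3.7071i, 6, -1.5355-3.7071i, -1+5i, 5.5355+2.2929i]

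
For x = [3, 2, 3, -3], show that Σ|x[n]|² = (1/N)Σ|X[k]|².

Time domain:
Σ|x[n]|² = |3|² + |2|² + |3|² + |-3|² = 31.0000

Frequency domain:
(1/4)Σ|X[k]|² = (1/4)(|5|² + |-5i|² + |7|² + |5i|²) = (1/4)·124.0000 = 31.0000

Both sides agree, confirming Parseval's theorem.

Σ|x[n]|² = (1/N)Σ|X[k]|² = 31.0000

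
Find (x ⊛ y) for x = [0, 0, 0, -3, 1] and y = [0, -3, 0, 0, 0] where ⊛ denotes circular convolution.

(x ⊛ y)[n] = Σ(m=0 to 4) x[m] · y[(n-m) mod 5]

Computing each output sample:
(x ⊛ y)[0] = -3
(x ⊛ y)[1] = 0
(x ⊛ y)[2] = 0
(x ⊛ y)[3] = 0
(x ⊛ y)[4] = 9

x ⊛ y = [-3, 0, 0, 0, 9]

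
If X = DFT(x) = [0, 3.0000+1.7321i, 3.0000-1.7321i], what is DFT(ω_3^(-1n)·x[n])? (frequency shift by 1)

Modulation property: DFT(ω_3^(-1n)·x[n]) = X[(k-1) mod 3], so circularly shift X by 1 positions.

X[k-1] = [3.0000-1.7321i, 0, 3.0000+1.7321i]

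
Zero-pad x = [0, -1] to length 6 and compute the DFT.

Original 2-point DFT: [-1, 1]
Zero-padded 6-point DFT provides frequency interpolation.

DFT_6([x, 0, ...]) = [-1, -0.5000+0.8660i, 0.5000+0.8660i, 1, 0.5000-0.8660i, -0.5000-0.8660i]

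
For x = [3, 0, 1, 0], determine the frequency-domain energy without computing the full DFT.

Parseval: Σ|x[n]|² = (1/N)Σ|X[k]|², so Σ|X[k]|² = N·Σ|x[n]|² = 4·10.0000

Σ|X[k]|² = N·Σ|x[n]|² = 4·10.0000 = 40.0000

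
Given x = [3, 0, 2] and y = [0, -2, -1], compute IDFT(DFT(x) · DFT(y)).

(x ⊛ y)[n] = Σ(m=0 to 2) x[m] · y[(n-m) mod 3]

Computing each output sample:
(x ⊛ y)[0] = -4
(x ⊛ y)[1] = -8
(x ⊛ y)[2] = -3

x ⊛ y = [-4, -8, -3]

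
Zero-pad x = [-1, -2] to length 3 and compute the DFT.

Original 2-point DFT: [-3, 1]
Zero-padded 3-point DFT provides frequency interpolation.

DFT_3([x, 0, ...]) = [-3, 1.7321i, -1.7321i]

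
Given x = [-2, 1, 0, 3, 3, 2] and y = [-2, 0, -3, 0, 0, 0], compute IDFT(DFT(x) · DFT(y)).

(x ⊛ y)[n] = Σ(m=0 to 5) x[m] · y[(n-m) mod 6]

Computing each output sample:
(x ⊛ y)[0] = -5
(x ⊛ y)[1] = -8
(x ⊛ y)[2] = 6
(x ⊛ y)[3] = -9
(x ⊛ y)[4] = -6
(x ⊛ y)[5] = -13

x ⊛ y = [-5, -8, 6, -9, -6, -13]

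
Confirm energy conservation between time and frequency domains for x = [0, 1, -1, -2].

Time domain:
Σ|x[n]|² = |0|² + |1|² + |-1|² + |-2|² = 6.0000

Frequency domain:
(1/4)Σ|X[k]|² = (1/4)(|-2|² + |1-3i|² + |0|² + |1+3i|²) = (1/4)·24.0000 = 6.0000

Both sides agree, confirming Parseval's theorem.

Σ|x[n]|² = (1/N)Σ|X[k]|² = 6.0000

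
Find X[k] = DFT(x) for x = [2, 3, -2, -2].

X[k] = Σ(n=0 to 3) x[n] · ω_4^(nk)
where ω_4 = e^(-2πi/4)

Computing each X[k]:
X[0] = 1
X[1] = 4-5i
X[2] = -1
X[3] = 4+5i

X = [1, 4-5i, -1, 4+5i]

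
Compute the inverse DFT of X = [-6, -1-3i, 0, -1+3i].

x[n] = (1/4) Σ(k=0 to 3) X[k] · e^(2πikn/4)

Computing each x[n]:
x[0] = -2
x[1] = 0
x[2] = -1
x[3] = -3

x = [-2, 0, -1, -3]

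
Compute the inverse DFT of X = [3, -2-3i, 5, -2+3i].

x[n] = (1/4) Σ(k=0 to 3) X[k] · e^(2πikn/4)

Computing each x[n]:
x[0] = 1
x[1] = 1
x[2] = 3
x[3] = -2

x = [1, 1, 3, -2]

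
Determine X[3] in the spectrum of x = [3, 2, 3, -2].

X[3] = Σ(n=0 to 3) x[n] · ω_4^(3n) where ω_4 = e^(-2πi/4)
= (3)·ω_4^0 + (2)·ω_4^3 + (3)·ω_4^6 + (-2)·ω_4^9

X[3] = 4i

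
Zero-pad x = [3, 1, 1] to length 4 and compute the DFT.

Original 3-point DFT: [5, 2, 2]
Zero-padded 4-point DFT provides frequency interpolation.

DFT_4([x, 0, ...]) = [5, 2-1i, 3, 2+1i]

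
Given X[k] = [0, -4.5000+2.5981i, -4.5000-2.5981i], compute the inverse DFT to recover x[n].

x[n] = (1/3) Σ(k=0 to 2) X[k] · e^(2πikn/3)

Computing each x[n]:
x[0] = -3
x[1] = 0
x[2] = 3

x = [-3, 0, 3]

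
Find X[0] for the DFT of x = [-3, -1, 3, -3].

X[0] = Σ(n=0 to 3) x[n] · ω_4^0 = Σ x[n]
= (-3) + (-1) + (3) + (-3)

X[0] = -4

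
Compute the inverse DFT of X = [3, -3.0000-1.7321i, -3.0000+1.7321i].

x[n] = (1/3) Σ(k=0 to 2) X[k] · e^(2πikn/3)

Computing each x[n]:
x[0] = -1
x[1] = 3
x[2] = 1

x = [-1, 3, 1]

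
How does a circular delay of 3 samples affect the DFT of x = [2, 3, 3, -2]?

Time shift by 3: X_shifted[k] = ω_4^(3k) · X[k]
Shifted x = [3, 3, -2, 2]

DFT(x[n-3]) = [6, 5-1i, -4, 5+1i]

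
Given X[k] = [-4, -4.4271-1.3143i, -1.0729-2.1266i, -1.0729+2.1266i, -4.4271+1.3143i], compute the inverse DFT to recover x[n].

x[n] = (1/5) Σ(k=0 to 4) X[k] · e^(2πikn/5)

Computing each x[n]:
x[0] = -3
x[1] = 0
x[2] = 0
x[3] = 1
x[4] = -2

x = [-3, 0, 0, 1, -2]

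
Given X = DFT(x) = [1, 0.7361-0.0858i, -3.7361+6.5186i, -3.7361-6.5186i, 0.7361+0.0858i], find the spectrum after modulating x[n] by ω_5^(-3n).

Modulation property: DFT(ω_5^(-3n)·x[n]) = X[(k-3) mod 5], so circularly shift X by 3 positions.

X[k-3] = [-3.7361+6.5186i, -3.7361-6.5186i, 0.7361+0.0858i, 1, 0.7361-0.0858i]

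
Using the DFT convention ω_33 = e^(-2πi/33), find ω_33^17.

ω_33^17 = e^(-2πi·17/33)
= cos(-2π·17/33) + i·sin(-2π·17/33)
= cos(-34π/33) + i·sin(-34π/33)

ω_33^17 = cos(-34π/33) + i·sin(-34π/33) = -0.9955+0.0951i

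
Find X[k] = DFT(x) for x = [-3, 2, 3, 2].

X[k] = Σ(n=0 to 3) x[n] · ω_4^(nk)
where ω_4 = e^(-2πi/4)

Computing each X[k]:
X[0] = 4
X[1] = -6
X[2] = -4
X[3] = -6

X = [4, -6, -4, -6]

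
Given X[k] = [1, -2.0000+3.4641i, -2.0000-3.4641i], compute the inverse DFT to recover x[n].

x[n] = (1/3) Σ(k=0 to 2) X[k] · e^(2πikn/3)

Computing each x[n]:
x[0] = -1
x[1] = -1
x[2] = 3

x = [-1, -1, 3]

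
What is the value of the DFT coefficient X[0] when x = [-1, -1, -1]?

X[0] = Σ(n=0 to 2) x[n] · ω_3^0 = Σ x[n]
= (-1) + (-1) + (-1)

X[0] = -3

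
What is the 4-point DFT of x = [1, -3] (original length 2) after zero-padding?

Original 2-point DFT: [-2, 4]
Zero-padded 4-point DFT provides frequency interpolation.

DFT_4([x, 0, ...]) = [-2, 1+3i, 4, 1-3i]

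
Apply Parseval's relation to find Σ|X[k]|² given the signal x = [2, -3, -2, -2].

Parseval: Σ|x[n]|² = (1/N)Σ|X[k]|², so Σ|X[k]|² = N·Σ|x[n]|² = 4·21.0000

Σ|X[k]|² = N·Σ|x[n]|² = 4·21.0000 = 84.0000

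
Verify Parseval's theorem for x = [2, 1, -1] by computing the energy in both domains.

Time domain:
Σ|x[n]|² = |2|² + |1|² + |-1|² = 6.0000

Frequency domain:
(1/3)Σ|X[k]|² = (1/3)(|2|² + |2.0000-1.7321i|² + |2.0000+1.7321i|²) = (1/3)·18.0000 = 6.0000

Both sides agree, confirming Parseval's theorem.

Σ|x[n]|² = (1/N)Σ|X[k]|² = 6.0000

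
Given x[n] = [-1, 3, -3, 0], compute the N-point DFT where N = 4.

X[k] = Σ(n=0 to 3) x[n] · ω_4^(nk)
where ω_4 = e^(-2πi/4)

Computing each X[k]:
X[0] = -1
X[1] = 2-3i
X[2] = -7
X[3] = 2+3i

X = [-1, 2-3i, -7, 2+3i]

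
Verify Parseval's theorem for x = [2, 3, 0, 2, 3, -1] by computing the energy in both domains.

Time domain:
Σ|x[n]|² = |2|² + |3|² + |0|² + |2|² + |3|² + |-1|² = 27.0000

Frequency domain:
(1/6)Σ|X[k]|² = (1/6)(|9|² + |-0.5000-0.8660i|² + |1.5000-6.0622i|² + |1|² + |1.5000+6.0622i|² + |-0.5000+0.8660i|²) = (1/6)·162.0000 = 27.0000

Both sides agree, confirming Parseval's theorem.

Σ|x[n]|² = (1/N)Σ|X[k]|² = 27.0000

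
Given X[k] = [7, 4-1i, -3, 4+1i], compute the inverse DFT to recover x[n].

x[n] = (1/4) Σ(k=0 to 3) X[k] · e^(2πikn/4)

Computing each x[n]:
x[0] = 3
x[1] = 3
x[2] = -1
x[3] = 2

x = [3, 3, -1, 2]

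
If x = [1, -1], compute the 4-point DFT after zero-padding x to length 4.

Original 2-point DFT: [0, 2]
Zero-padded 4-point DFT provides frequency interpolation.

DFT_4([x, 0, ...]) = [0, 1+1i, 2, 1-1i]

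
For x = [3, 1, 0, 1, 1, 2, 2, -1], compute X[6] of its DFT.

X[6] = Σ(n=0 to 7) x[n] · ω_8^(6n) where ω_8 = e^(-2πi/8)
= (3)·ω_8^0 + (1)·ω_8^6 + (0)·ω_8^12 + (1)·ω_8^18 + (1)·ω_8^24 + (2)·ω_8^30 + (2)·ω_8^36 + (-1)·ω_8^42

X[6] = 2+3i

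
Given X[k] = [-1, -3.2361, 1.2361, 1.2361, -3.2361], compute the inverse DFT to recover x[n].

x[n] = (1/5) Σ(k=0 to 4) X[k] · e^(2πikn/5)

Computing each x[n]:
x[0] = -1
x[1] = -1
x[2] = 1
x[3] = 1
x[4] = -1

x = [-1, -1, 1, 1, -1]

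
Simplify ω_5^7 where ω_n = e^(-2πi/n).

Since ω_5^5 = 1, powers reduce modulo 5.
7 mod 5 = 2
So ω_5^7 = ω_5^2 = e^(-2πi·2/5)

ω_5^7 = ω_5^2 = -0.8090-0.5878i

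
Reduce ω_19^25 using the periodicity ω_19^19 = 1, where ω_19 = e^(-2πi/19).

Since ω_19^19 = 1, powers reduce modulo 19.
25 mod 19 = 6
So ω_19^25 = ω_19^6 = e^(-2πi·6/19)

ω_19^25 = ω_19^6 = -0.4017-0.9158i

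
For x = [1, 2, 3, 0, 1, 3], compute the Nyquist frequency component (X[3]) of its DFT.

X[3] = Σ(n=0 to 5) x[n] · ω_6^(3n) where ω_6 = e^(-2πi/6)
= (1)·ω_6^0 + (2)·ω_6^3 + (3)·ω_6^6 + (0)·ω_6^9 + (1)·ω_6^12 + (3)·ω_6^15

X[3] = 0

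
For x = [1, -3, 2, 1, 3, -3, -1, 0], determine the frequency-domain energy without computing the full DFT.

Parseval: Σ|x[n]|² = (1/N)Σ|X[k]|², so Σ|X[k]|² = N·Σ|x[n]|² = 8·34.0000

Σ|X[k]|² = N·Σ|x[n]|² = 8·34.0000 = 272.0000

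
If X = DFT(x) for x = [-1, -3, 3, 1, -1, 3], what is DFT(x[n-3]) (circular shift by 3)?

Time shift by 3: X_shifted[k] = ω_6^(3k) · X[k]
Shifted x = [1, -1, 3, -1, -3, 3]

DFT(x[n-3]) = [2, 3.0000-1.7321i, -1.0000+8.6603i, 0, -1.0000-8.6603i, 3.0000+1.7321i]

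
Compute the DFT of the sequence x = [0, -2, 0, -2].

X[k] = Σ(n=0 to 3) x[n] · ω_4^(nk)
where ω_4 = e^(-2πi/4)

Computing each X[k]:
X[0] = -4
X[1] = 0
X[2] = 4
X[3] = 0

X = [-4, 0, 4, 0]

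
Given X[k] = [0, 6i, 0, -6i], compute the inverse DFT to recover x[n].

x[n] = (1/4) Σ(k=0 to 3) X[k] · e^(2πikn/4)

Computing each x[n]:
x[0] = 0
x[1] = -3
x[2] = 0
x[3] = 3

x = [0, -3, 0, 3]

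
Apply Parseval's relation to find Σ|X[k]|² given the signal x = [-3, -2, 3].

Parseval: Σ|x[n]|² = (1/N)Σ|X[k]|², so Σ|X[k]|² = N·Σ|x[n]|² = 3·22.0000

Σ|X[k]|² = N·Σ|x[n]|² = 3·22.0000 = 66.0000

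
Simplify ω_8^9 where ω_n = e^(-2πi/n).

Since ω_8^8 = 1, powers reduce modulo 8.
9 mod 8 = 1
So ω_8^9 = ω_8^1 = e^(-2πi·1/8)

ω_8^9 = ω_8^1 = 0.7071-0.7071i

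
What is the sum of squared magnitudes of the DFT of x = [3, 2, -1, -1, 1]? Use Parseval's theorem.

Parseval: Σ|x[n]|² = (1/N)Σ|X[k]|², so Σ|X[k]|² = N·Σ|x[n]|² = 5·16.0000

Σ|X[k]|² = N·Σ|x[n]|² = 5·16.0000 = 80.0000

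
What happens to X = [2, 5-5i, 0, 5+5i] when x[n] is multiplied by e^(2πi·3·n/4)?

Modulation property: DFT(ω_4^(-3n)·x[n]) = X[(k-3) mod 4], so circularly shift X by 3 positions.

X[k-3] = [5-5i, 0, 5+5i, 2]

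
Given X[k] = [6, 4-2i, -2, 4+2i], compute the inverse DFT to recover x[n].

x[n] = (1/4) Σ(k=0 to 3) X[k] · e^(2πikn/4)

Computing each x[n]:
x[0] = 3
x[1] = 3
x[2] = -1
x[3] = 1

x = [3, 3, -1, 1]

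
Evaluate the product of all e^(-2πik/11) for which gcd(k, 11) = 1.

The primitive 11th roots of unity are ω_11^k for k coprime to 11: k ∈ {1, 2, 3, 4, 5, 6, 7, 8, 9, 10}
Their product equals the constant term of the cyclotomic polynomial Φ_11(x) up to sign.
For n ≥ 3, the product of all primitive nth roots of unity is 1. (For n=1 it is 1; for n=2 it is -1.)

1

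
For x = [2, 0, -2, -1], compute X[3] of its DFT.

X[3] = Σ(n=0 to 3) x[n] · ω_4^(3n) where ω_4 = e^(-2πi/4)
= (2)·ω_4^0 + (0)·ω_4^3 + (-2)·ω_4^6 + (-1)·ω_4^9

X[3] = 4+1i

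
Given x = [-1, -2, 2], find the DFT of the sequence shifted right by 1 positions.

Time shift by 1: X_shifted[k] = ω_3^(1k) · X[k]
Shifted x = [2, -1, -2]

DFT(x[n-1]) = [-1, 3.5000-0.8660i, 3.5000+0.8660i]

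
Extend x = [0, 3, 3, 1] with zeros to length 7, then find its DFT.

Original 4-point DFT: [7, -3-2i, -1, -3+2i]
Zero-padded 7-point DFT provides frequency interpolation.

DFT_7([x, 0, ...]) = [7, 0.3019-5.7042i, -2.7470-0.8413i, -1.0550+0.0689i, -1.0550-0.0689i, -2.7470+0.8413i, 0.3019+5.7042i]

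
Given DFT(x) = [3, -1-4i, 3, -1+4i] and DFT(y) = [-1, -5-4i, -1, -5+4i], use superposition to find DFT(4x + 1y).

By linearity: DFT(4x + 1y) = 4·DFT(x) + 1·DFT(y)
= 4·[3, -1-4i, 3, -1+4i] + 1·[-1, -5-4i, -1, -5+4i]

Computing element-wise:
Z[0] = 4·(3) + 1·(-1) = 11
Z[1] = 4·(-1-4i) + 1·(-5-4i) = -9-20i
Z[2] = 4·(3) + 1·(-1) = 11
Z[3] = 4·(-1+4i) + 1·(-5+4i) = -9+20i

DFT(4x + 1y) = 4·X + 1·Y = [11, -9-20i, 11, -9+20i]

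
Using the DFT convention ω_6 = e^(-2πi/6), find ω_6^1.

ω_6^1 = e^(-2πi·1/6)
= cos(-2π·1/6) + i·sin(-2π·1/6)
= cos(-2π/6) + i·sin(-2π/6)

ω_6^1 = cos(-2π/6) + i·sin(-2π/6) = 0.5000-0.8660i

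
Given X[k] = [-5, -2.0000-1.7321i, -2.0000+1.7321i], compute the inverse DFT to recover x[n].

x[n] = (1/3) Σ(k=0 to 2) X[k] · e^(2πikn/3)

Computing each x[n]:
x[0] = -3
x[1] = 0
x[2] = -2

x = [-3, 0, -2]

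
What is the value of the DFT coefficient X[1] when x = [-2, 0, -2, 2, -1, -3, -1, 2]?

X[1] = Σ(n=0 to 7) x[n] · ω_8^(1n) where ω_8 = e^(-2πi/8)
= (-2)·ω_8^0 + (0)·ω_8^1 + (-2)·ω_8^2 + (2)·ω_8^3 + (-1)·ω_8^4 + (-3)·ω_8^5 + (-1)·ω_8^6 + (2)·ω_8^7

X[1] = 1.1213-1.1213i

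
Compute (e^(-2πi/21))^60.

Since ω_21^21 = 1, powers reduce modulo 21.
60 mod 21 = 18
So ω_21^60 = ω_21^18 = e^(-2πi·18/21)

ω_21^60 = ω_21^18 = 0.6235+0.7818i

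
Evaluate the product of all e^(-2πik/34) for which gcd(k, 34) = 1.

The primitive 34th roots of unity are ω_34^k for k coprime to 34: k ∈ {1, 3, 5, 7, 9, 11, 13, 15, 19, 21, 23, 25, 27, 29, 31, 33}
Their product equals the constant term of the cyclotomic polynomial Φ_34(x) up to sign.
For n ≥ 3, the product of all primitive nth roots of unity is 1. (For n=1 it is 1; for n=2 it is -1.)

1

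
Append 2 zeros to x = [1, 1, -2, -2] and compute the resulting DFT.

Original 4-point DFT: [-2, 3-3i, 0, 3+3i]
Zero-padded 6-point DFT provides frequency interpolation.

DFT_6([x, 0, ...]) = [-2, 4.5000+0.8660i, -0.5000-2.5981i, 0, -0.5000+2.5981i, 4.5000-0.8660i]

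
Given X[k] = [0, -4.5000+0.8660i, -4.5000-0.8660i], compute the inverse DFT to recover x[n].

x[n] = (1/3) Σ(k=0 to 2) X[k] · e^(2πikn/3)

Computing each x[n]:
x[0] = -3
x[1] = 1
x[2] = 2

x = [-3, 1, 2]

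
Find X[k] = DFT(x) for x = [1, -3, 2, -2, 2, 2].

X[k] = Σ(n=0 to 5) x[n] · ω_6^(nk)
where ω_6 = e^(-2πi/6)

Computing each X[k]:
X[0] = 2
X[1] = 0.5000+4.3301i
X[2] = -2.5000+4.3301i
X[3] = 8
X[4] = -2.5000-4.3301i
X[5] = 0.5000-4.3301i

X = [2, 0.5000+4.3301i, -2.5000+4.3301i, 8, -2.5000-4.3301i, 0.5000-4.3301i]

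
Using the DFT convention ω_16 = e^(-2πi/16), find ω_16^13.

ω_16^13 = e^(-2πi·13/16)
= cos(-2π·13/16) + i·sin(-2π·13/16)
= cos(-26π/16) + i·sin(-26π/16)

ω_16^13 = cos(-26π/16) + i·sin(-26π/16) = 0.3827+0.9239i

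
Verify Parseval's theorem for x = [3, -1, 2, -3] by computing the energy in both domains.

Time domain:
Σ|x[n]|² = |3|² + |-1|² + |2|² + |-3|² = 23.0000

Frequency domain:
(1/4)Σ|X[k]|² = (1/4)(|1|² + |1-2i|² + |9|² + |1+2i|²) = (1/4)·92.0000 = 23.0000

Both sides agree, confirming Parseval's theorem.

Σ|x[n]|² = (1/N)Σ|X[k]|² = 23.0000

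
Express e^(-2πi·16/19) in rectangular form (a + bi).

ω_19^16 = e^(-2πi·16/19)
= cos(-2π·16/19) + i·sin(-2π·16/19)
= cos(-32π/19) + i·sin(-32π/19)

ω_19^16 = cos(-32π/19) + i·sin(-32π/19) = 0.5469+0.8372i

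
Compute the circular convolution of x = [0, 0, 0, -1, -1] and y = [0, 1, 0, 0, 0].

(x ⊛ y)[n] = Σ(m=0 to 4) x[m] · y[(n-m) mod 5]

Computing each output sample:
(x ⊛ y)[0] = -1
(x ⊛ y)[1] = 0
(x ⊛ y)[2] = 0
(x ⊛ y)[3] = 0
(x ⊛ y)[4] = -1

x ⊛ y = [-1, 0, 0, 0, -1]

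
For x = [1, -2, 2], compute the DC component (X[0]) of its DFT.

X[0] = Σ(n=0 to 2) x[n] · ω_3^0 = Σ x[n]
= (1) + (-2) + (2)

X[0] = 1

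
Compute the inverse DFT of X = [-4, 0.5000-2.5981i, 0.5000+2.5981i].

x[n] = (1/3) Σ(k=0 to 2) X[k] · e^(2πikn/3)

Computing each x[n]:
x[0] = -1
x[1] = 0
x[2] = -3

x = [-1, 0, -3]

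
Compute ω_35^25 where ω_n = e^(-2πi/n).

ω_35^25 = e^(-2πi·25/35)
= cos(-2π·25/35) + i·sin(-2π·25/35)
= cos(-50π/35) + i·sin(-50π/35)

ω_35^25 = cos(-50π/35) + i·sin(-50π/35) = -0.2225+0.9749i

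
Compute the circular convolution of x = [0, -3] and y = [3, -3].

(x ⊛ y)[n] = Σ(m=0 to 1) x[m] · y[(n-m) mod 2]

Computing each output sample:
(x ⊛ y)[0] = 9
(x ⊛ y)[1] = -9

x ⊛ y = [9, -9]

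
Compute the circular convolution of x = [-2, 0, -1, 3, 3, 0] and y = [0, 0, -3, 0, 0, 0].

(x ⊛ y)[n] = Σ(m=0 to 5) x[m] · y[(n-m) mod 6]

Computing each output sample:
(x ⊛ y)[0] = -9
(x ⊛ y)[1] = 0
(x ⊛ y)[2] = 6
(x ⊛ y)[3] = 0
(x ⊛ y)[4] = 3
(x ⊛ y)[5] = -9

x ⊛ y = [-9, 0, 6, 0, 3, -9]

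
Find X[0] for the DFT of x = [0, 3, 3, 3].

X[0] = Σ(n=0 to 3) x[n] · ω_4^0 = Σ x[n]
= (0) + (3) + (3) + (3)

X[0] = 9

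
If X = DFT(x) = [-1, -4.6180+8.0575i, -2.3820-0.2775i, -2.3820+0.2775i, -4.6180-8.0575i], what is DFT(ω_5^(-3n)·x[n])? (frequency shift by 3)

Modulation property: DFT(ω_5^(-3n)·x[n]) = X[(k-3) mod 5], so circularly shift X by 3 positions.

X[k-3] = [-2.3820-0.2775i, -2.3820+0.2775i, -4.6180-8.0575i, -1, -4.6180+8.0575i]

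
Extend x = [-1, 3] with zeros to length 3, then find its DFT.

Original 2-point DFT: [2, -4]
Zero-padded 3-point DFT provides frequency interpolation.

DFT_3([x, 0, ...]) = [2, -2.5000-2.5981i, -2.5000+2.5981i]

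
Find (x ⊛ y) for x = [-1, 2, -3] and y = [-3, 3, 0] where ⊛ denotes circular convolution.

(x ⊛ y)[n] = Σ(m=0 to 2) x[m] · y[(n-m) mod 3]

Computing each output sample:
(x ⊛ y)[0] = -6
(x ⊛ y)[1] = -9
(x ⊛ y)[2] = 15

x ⊛ y = [-6, -9, 15]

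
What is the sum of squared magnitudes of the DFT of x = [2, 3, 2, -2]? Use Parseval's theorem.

Parseval: Σ|x[n]|² = (1/N)Σ|X[k]|², so Σ|X[k]|² = N·Σ|x[n]|² = 4·21.0000

Σ|X[k]|² = N·Σ|x[n]|² = 4·21.0000 = 84.0000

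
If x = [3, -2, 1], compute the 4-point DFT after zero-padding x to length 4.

Original 3-point DFT: [2, 3.5000+2.5981i, 3.5000-2.5981i]
Zero-padded 4-point DFT provides frequency interpolation.

DFT_4([x, 0, ...]) = [2, 2+2i, 6, 2-2i]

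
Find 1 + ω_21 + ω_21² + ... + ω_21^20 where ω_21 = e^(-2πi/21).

Sum of all nth roots of unity equals 0 for n > 1 (geometric series with r ≠ 1).

0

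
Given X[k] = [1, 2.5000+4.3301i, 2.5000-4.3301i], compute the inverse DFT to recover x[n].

x[n] = (1/3) Σ(k=0 to 2) X[k] · e^(2πikn/3)

Computing each x[n]:
x[0] = 2
x[1] = -3
x[2] = 2

x = [2, -3, 2]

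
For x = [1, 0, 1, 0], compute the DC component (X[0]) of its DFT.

X[0] = Σ(n=0 to 3) x[n] · ω_4^0 = Σ x[n]
= (1) + (0) + (1) + (0)

X[0] = 2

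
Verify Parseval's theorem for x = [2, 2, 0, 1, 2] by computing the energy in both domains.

Time domain:
Σ|x[n]|² = |2|² + |2|² + |0|² + |1|² + |2|² = 13.0000

Frequency domain:
(1/5)Σ|X[k]|² = (1/5)(|7|² + |2.4271+0.5878i|² + |-0.9271-0.9511i|² + |-0.9271+0.9511i|² + |2.4271-0.5878i|²) = (1/5)·65.0000 = 13.0000

Both sides agree, confirming Parseval's theorem.

Σ|x[n]|² = (1/N)Σ|X[k]|² = 13.0000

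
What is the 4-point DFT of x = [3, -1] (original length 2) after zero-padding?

Original 2-point DFT: [2, 4]
Zero-padded 4-point DFT provides frequency interpolation.

DFT_4([x, 0, ...]) = [2, 3+1i, 4, 3-1i]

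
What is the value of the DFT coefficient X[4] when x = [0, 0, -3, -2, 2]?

X[4] = Σ(n=0 to 4) x[n] · ω_5^(4n) where ω_5 = e^(-2πi/5)
= (0)·ω_5^0 + (0)·ω_5^4 + (-3)·ω_5^8 + (-2)·ω_5^12 + (2)·ω_5^16

X[4] = 4.6631-2.4899i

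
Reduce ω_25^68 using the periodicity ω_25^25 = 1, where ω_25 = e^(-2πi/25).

Since ω_25^25 = 1, powers reduce modulo 25.
68 mod 25 = 18
So ω_25^68 = ω_25^18 = e^(-2πi·18/25)

ω_25^68 = ω_25^18 = -0.1874+0.9823i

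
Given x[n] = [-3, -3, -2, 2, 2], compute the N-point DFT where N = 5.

X[k] = Σ(n=0 to 4) x[n] · ω_5^(nk)
where ω_5 = e^(-2πi/5)

Computing each X[k]:
X[0] = -4
X[1] = -3.3090+7.1064i
X[2] = -2.1910-0.8653i
X[3] = -2.1910+0.8653i
X[4] = -3.3090-7.1064i

X = [-4, -3.3090+7.1064i, -2.1910-0.8653i, -2.1910+0.8653i, -3.3090-7.1064i]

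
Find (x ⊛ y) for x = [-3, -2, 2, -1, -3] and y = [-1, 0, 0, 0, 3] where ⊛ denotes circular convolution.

(x ⊛ y)[n] = Σ(m=0 to 4) x[m] · y[(n-m) mod 5]

Computing each output sample:
(x ⊛ y)[0] = -3
(x ⊛ y)[1] = 8
(x ⊛ y)[2] = -5
(x ⊛ y)[3] = -8
(x ⊛ y)[4] = -6

x ⊛ y = [-3, 8, -5, -8, -6]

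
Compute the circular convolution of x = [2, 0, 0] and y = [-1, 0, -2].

(x ⊛ y)[n] = Σ(m=0 to 2) x[m] · y[(n-m) mod 3]

Computing each output sample:
(x ⊛ y)[0] = -2
(x ⊛ y)[1] = 0
(x ⊛ y)[2] = -4

x ⊛ y = [-2, 0, -4]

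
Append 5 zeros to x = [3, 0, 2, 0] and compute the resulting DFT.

Original 4-point DFT: [5, 1, 5, 1]
Zero-padded 9-point DFT provides frequency interpolation.

DFT_9([x, 0, ...]) = [5, 3.3473-1.9696i, 1.1206-0.6840i, 2.0000+1.7321i, 4.5321+1.2856i, 4.5321-1.2856i, 2.0000-1.7321i, 1.1206+0.6840i, 3.3473+1.9696i]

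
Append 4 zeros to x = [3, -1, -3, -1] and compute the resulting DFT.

Original 4-point DFT: [-2, 6, 2, 6]
Zero-padded 8-point DFT provides frequency interpolation.

DFT_8([x, 0, ...]) = [-2, 3.0000+4.4142i, 6, 3.0000-1.5858i, 2, 3.0000+1.5858i, 6, 3.0000-4.4142i]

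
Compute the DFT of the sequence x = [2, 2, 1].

X[k] = Σ(n=0 to 2) x[n] · ω_3^(nk)
where ω_3 = e^(-2πi/3)

Computing each X[k]:
X[0] = 5
X[1] = 0.5000-0.8660i
X[2] = 0.5000+0.8660i

X = [5, 0.5000-0.8660i, 0.5000+0.8660i]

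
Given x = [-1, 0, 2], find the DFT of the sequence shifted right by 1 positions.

Time shift by 1: X_shifted[k] = ω_3^(1k) · X[k]
Shifted x = [2, -1, 0]

DFT(x[n-1]) = [1, 2.5000+0.8660i, 2.5000-0.8660i]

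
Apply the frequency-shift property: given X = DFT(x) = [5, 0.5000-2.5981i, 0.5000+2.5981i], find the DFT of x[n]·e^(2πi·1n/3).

Modulation property: DFT(ω_3^(-1n)·x[n]) = X[(k-1) mod 3], so circularly shift X by 1 positions.

X[k-1] = [0.5000+2.5981i, 5, 0.5000-2.5981i]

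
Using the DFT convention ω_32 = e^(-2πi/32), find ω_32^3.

ω_32^3 = e^(-2πi·3/32)
= cos(-2π·3/32) + i·sin(-2π·3/32)
= cos(-6π/32) + i·sin(-6π/32)

ω_32^3 = cos(-6π/32) + i·sin(-6π/32) = 0.8315-0.5556i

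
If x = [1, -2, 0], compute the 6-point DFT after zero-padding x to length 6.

Original 3-point DFT: [-1, 2.0000+1.7321i, 2.0000-1.7321i]
Zero-padded 6-point DFT provides frequency interpolation.

DFT_6([x, 0, ...]) = [-1, 1.7321i, 2.0000+1.7321i, 3, 2.0000-1.7321i, -1.7321i]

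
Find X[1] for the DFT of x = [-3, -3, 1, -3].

X[1] = Σ(n=0 to 3) x[n] · ω_4^(1n) where ω_4 = e^(-2πi/4)
= (-3)·ω_4^0 + (-3)·ω_4^1 + (1)·ω_4^2 + (-3)·ω_4^3

X[1] = -4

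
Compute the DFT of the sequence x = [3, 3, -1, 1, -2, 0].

X[k] = Σ(n=0 to 5) x[n] · ω_6^(nk)
where ω_6 = e^(-2πi/6)

Computing each X[k]:
X[0] = 4
X[1] = 5.0000-3.4641i
X[2] = 4.0000-1.7321i
X[3] = -4
X[4] = 4.0000+1.7321i
X[5] = 5.0000+3.4641i

X = [4, 5.0000-3.4641i, 4.0000-1.7321i, -4, 4.0000+1.7321i, 5.0000+3.4641i]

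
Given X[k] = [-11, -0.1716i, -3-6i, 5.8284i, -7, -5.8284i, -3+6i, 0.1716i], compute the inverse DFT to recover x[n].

x[n] = (1/8) Σ(k=0 to 7) X[k] · e^(2πikn/8)

Computing each x[n]:
x[0] = -3
x[1] = 0
x[2] = 0
x[3] = -3
x[4] = -3
x[5] = 2
x[6] = -3
x[7] = -1

x = [-3, 0, 0, -3, -3, 2, -3, -1]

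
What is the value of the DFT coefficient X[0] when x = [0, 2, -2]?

X[0] = Σ(n=0 to 2) x[n] · ω_3^0 = Σ x[n]
= (0) + (2) + (-2)

X[0] = 0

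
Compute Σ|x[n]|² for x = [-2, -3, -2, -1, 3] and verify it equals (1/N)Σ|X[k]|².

Time domain:
Σ|x[n]|² = |-2|² + |-3|² + |-2|² + |-1|² + |3|² = 27.0000

Frequency domain:
(1/5)Σ|X[k]|² = (1/5)(|-5|² + |0.4271+6.2941i|² + |-2.9271+2.5757i|² + |-2.9271-2.5757i|² + |0.4271-6.2941i|²) = (1/5)·135.0000 = 27.0000

Both sides agree, confirming Parseval's theorem.

Σ|x[n]|² = (1/N)Σ|X[k]|² = 27.0000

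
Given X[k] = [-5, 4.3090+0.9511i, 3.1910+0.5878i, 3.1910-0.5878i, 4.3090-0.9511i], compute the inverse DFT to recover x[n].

x[n] = (1/5) Σ(k=0 to 4) X[k] · e^(2πikn/5)

Computing each x[n]:
x[0] = 2
x[1] = -2
x[2] = -2
x[3] = -2
x[4] = -1

x = [2, -2, -2, -2, -1]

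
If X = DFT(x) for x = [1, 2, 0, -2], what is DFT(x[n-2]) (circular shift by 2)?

Time shift by 2: X_shifted[k] = ω_4^(2k) · X[k]
Shifted x = [0, -2, 1, 2]

DFT(x[n-2]) = [1, -1+4i, 1, -1-4i]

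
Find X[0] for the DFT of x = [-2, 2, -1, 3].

X[0] = Σ(n=0 to 3) x[n] · ω_4^0 = Σ x[n]
= (-2) + (2) + (-1) + (3)

X[0] = 2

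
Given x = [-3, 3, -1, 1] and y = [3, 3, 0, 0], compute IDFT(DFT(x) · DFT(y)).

(x ⊛ y)[n] = Σ(m=0 to 3) x[m] · y[(n-m) mod 4]

Computing each output sample:
(x ⊛ y)[0] = -6
(x ⊛ y)[1] = 0
(x ⊛ y)[2] = 6
(x ⊛ y)[3] = 0

x ⊛ y = [-6, 0, 6, 0]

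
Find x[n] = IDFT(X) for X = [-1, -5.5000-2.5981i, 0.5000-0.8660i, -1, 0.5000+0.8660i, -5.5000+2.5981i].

x[n] = (1/6) Σ(k=0 to 5) X[k] · e^(2πikn/6)

Computing each x[n]:
x[0] = -2
x[1] = 0
x[2] = 1
x[3] = 2
x[4] = 0
x[5] = -2

x = [-2, 0, 1, 2, 0, -2]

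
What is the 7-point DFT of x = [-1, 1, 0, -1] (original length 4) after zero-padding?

Original 4-point DFT: [-1, -1-2i, -1, -1+2i]
Zero-padded 7-point DFT provides frequency interpolation.

DFT_7([x, 0, ...]) = [-1, 0.5245-0.3479i, -1.8460-1.7568i, -1.6784+0.5410i, -1.6784-0.5410i, -1.8460+1.7568i, 0.5245+0.3479i]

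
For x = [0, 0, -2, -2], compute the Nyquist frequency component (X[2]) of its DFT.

X[2] = Σ(n=0 to 3) x[n] · ω_4^(2n) where ω_4 = e^(-2πi/4)
= (0)·ω_4^0 + (0)·ω_4^2 + (-2)·ω_4^4 + (-2)·ω_4^6

X[2] = 0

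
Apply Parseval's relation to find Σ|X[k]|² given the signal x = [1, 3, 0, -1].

Parseval: Σ|x[n]|² = (1/N)Σ|X[k]|², so Σ|X[k]|² = N·Σ|x[n]|² = 4·11.0000

Σ|X[k]|² = N·Σ|x[n]|² = 4·11.0000 = 44.0000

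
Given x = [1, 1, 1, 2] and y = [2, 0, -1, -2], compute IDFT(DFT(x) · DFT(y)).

(x ⊛ y)[n] = Σ(m=0 to 3) x[m] · y[(n-m) mod 4]

Computing each output sample:
(x ⊛ y)[0] = -1
(x ⊛ y)[1] = -2
(x ⊛ y)[2] = -3
(x ⊛ y)[3] = 1

x ⊛ y = [-1, -2, -3, 1]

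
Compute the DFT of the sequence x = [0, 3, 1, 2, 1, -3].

X[k] = Σ(n=0 to 5) x[n] · ω_6^(nk)
where ω_6 = e^(-2πi/6)

Computing each X[k]:
X[0] = 4
X[1] = -3.0000-5.1962i
X[2] = 1.0000-5.1962i
X[3] = 0
X[4] = 1.0000+5.1962i
X[5] = -3.0000+5.1962i

X = [4, -3.0000-5.1962i, 1.0000-5.1962i, 0, 1.0000+5.1962i, -3.0000+5.1962i]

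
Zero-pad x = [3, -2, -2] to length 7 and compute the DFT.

Original 3-point DFT: [-1, 5, 5]
Zero-padded 7-point DFT provides frequency interpolation.

DFT_7([x, 0, ...]) = [-1, 2.1981+3.5135i, 5.2470+1.0821i, 3.5550-0.6959i, 3.5550+0.6959i, 5.2470-1.0821i, 2.1981-3.5135i]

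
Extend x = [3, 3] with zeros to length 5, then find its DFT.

Original 2-point DFT: [6, 0]
Zero-padded 5-point DFT provides frequency interpolation.

DFT_5([x, 0, ...]) = [6, 3.9271-2.8532i, 0.5729-1.7634i, 0.5729+1.7634i, 3.9271+2.8532i]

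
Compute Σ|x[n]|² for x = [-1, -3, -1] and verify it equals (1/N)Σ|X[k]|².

Time domain:
Σ|x[n]|² = |-1|² + |-3|² + |-1|² = 11.0000

Frequency domain:
(1/3)Σ|X[k]|² = (1/3)(|-5|² + |1.0000+1.7321i|² + |1.0000-1.7321i|²) = (1/3)·33.0000 = 11.0000

Both sides agree, confirming Parseval's theorem.

Σ|x[n]|² = (1/N)Σ|X[k]|² = 11.0000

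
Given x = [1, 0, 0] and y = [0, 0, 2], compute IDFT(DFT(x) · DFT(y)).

(x ⊛ y)[n] = Σ(m=0 to 2) x[m] · y[(n-m) mod 3]

Computing each output sample:
(x ⊛ y)[0] = 0
(x ⊛ y)[1] = 0
(x ⊛ y)[2] = 2

x ⊛ y = [0, 0, 2]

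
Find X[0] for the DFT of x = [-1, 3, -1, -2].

X[0] = Σ(n=0 to 3) x[n] · ω_4^0 = Σ x[n]
= (-1) + (3) + (-1) + (-2)

X[0] = -1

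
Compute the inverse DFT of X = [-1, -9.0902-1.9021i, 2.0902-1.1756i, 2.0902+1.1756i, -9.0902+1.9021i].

x[n] = (1/5) Σ(k=0 to 4) X[k] · e^(2πikn/5)

Computing each x[n]:
x[0] = -3
x[1] = -1
x[2] = 3
x[3] = 3
x[4] = -3

x = [-3, -1, 3, 3, -3]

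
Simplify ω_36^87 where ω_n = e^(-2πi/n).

Since ω_36^36 = 1, powers reduce modulo 36.
87 mod 36 = 15
So ω_36^87 = ω_36^15 = e^(-2πi·15/36)

ω_36^87 = ω_36^15 = -0.8660-0.5000i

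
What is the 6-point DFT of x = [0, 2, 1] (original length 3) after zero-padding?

Original 3-point DFT: [3, -1.5000-0.8660i, -1.5000+0.8660i]
Zero-padded 6-point DFT provides frequency interpolation.

DFT_6([x, 0, ...]) = [3, 0.5000-2.5981i, -1.5000-0.8660i, -1, -1.5000+0.8660i, 0.5000+2.5981i]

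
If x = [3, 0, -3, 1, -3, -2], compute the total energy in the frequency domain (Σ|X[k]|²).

Parseval: Σ|x[n]|² = (1/N)Σ|X[k]|², so Σ|X[k]|² = N·Σ|x[n]|² = 6·32.0000

Σ|X[k]|² = N·Σ|x[n]|² = 6·32.0000 = 192.0000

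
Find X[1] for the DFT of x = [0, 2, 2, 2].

X[1] = Σ(n=0 to 3) x[n] · ω_4^(1n) where ω_4 = e^(-2πi/4)
= (0)·ω_4^0 + (2)·ω_4^1 + (2)·ω_4^2 + (2)·ω_4^3

X[1] = -2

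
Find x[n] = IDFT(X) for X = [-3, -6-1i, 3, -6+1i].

x[n] = (1/4) Σ(k=0 to 3) X[k] · e^(2πikn/4)

Computing each x[n]:
x[0] = -3
x[1] = -1
x[2] = 3
x[3] = -2

x = [-3, -1, 3, -2]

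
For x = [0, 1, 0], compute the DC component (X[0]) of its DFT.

X[0] = Σ(n=0 to 2) x[n] · ω_3^0 = Σ x[n]
= (0) + (1) + (0)

X[0] = 1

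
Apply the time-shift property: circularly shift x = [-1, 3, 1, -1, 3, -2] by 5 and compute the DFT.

Time shift by 5: X_shifted[k] = ω_6^(5k) · X[k]
Shifted x = [3, 1, -1, 3, -2, -1]

DFT(x[n-5]) = [3, 1.5000-2.5981i, 7.5000-0.8660i, -3, 7.5000+0.8660i, 1.5000+2.5981i]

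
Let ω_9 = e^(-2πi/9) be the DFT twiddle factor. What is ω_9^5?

ω_9^5 = e^(-2πi·5/9)
= cos(-2π·5/9) + i·sin(-2π·5/9)
= cos(-10π/9) + i·sin(-10π/9)

ω_9^5 = cos(-10π/9) + i·sin(-10π/9) = -0.9397+0.3420i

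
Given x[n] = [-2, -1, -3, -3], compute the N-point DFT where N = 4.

X[k] = Σ(n=0 to 3) x[n] · ω_4^(nk)
where ω_4 = e^(-2πi/4)

Computing each X[k]:
X[0] = -9
X[1] = 1-2i
X[2] = -1
X[3] = 1+2i

X = [-9, 1-2i, -1, 1+2i]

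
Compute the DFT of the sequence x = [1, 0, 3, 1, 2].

X[k] = Σ(n=0 to 4) x[n] · ω_5^(nk)
where ω_5 = e^(-2πi/5)

Computing each X[k]:
X[0] = 7
X[1] = -1.6180+0.7265i
X[2] = 0.6180+3.0777i
X[3] = 0.6180-3.0777i
X[4] = -1.6180-0.7265i

X = [7, -1.6180+0.7265i, 0.6180+3.0777i, 0.6180-3.0777i, -1.6180-0.7265i]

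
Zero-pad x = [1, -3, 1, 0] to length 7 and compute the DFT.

Original 4-point DFT: [-1, 3i, 5, -3i]
Zero-padded 7-point DFT provides frequency interpolation.

DFT_7([x, 0, ...]) = [-1, -1.0930+1.3706i, 0.7666+3.3587i, 4.3264+2.0835i, 4.3264-2.0835i, 0.7666-3.3587i, -1.0930-1.3706i]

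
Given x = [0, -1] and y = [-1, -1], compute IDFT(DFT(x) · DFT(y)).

(x ⊛ y)[n] = Σ(m=0 to 1) x[m] · y[(n-m) mod 2]

Computing each output sample:
(x ⊛ y)[0] = 1
(x ⊛ y)[1] = 1

x ⊛ y = [1, 1]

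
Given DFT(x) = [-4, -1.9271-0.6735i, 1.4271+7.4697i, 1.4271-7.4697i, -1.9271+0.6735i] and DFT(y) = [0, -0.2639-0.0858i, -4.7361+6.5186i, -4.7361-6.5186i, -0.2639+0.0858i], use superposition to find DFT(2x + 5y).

By linearity: DFT(2x + 5y) = 2·DFT(x) + 5·DFT(y)
= 2·[-4, -1.9271-0.6735i, 1.4271+7.4697i, 1.4271-7.4697i, -1.9271+0.6735i] + 5·[0, -0.2639-0.0858i, -4.7361+6.5186i, -4.7361-6.5186i, -0.2639+0.0858i]

Computing element-wise:
Z[0] = 2·(-4) + 5·(0) = -8
Z[1] = 2·(-1.9271-0.6735i) + 5·(-0.2639-0.0858i) = -5.1737-1.7760i
Z[2] = 2·(1.4271+7.4697i) + 5·(-4.7361+6.5186i) = -20.8263+47.5324i
Z[3] = 2·(1.4271-7.4697i) + 5·(-4.7361-6.5186i) = -20.8263-47.5324i
Z[4] = 2·(-1.9271+0.6735i) + 5·(-0.2639+0.0858i) = -5.1737+1.7760i

DFT(2x + 5y) = 2·X + 5·Y = [-8, -5.1737-1.7760i, -20.8263+47.5324i, -20.8263-47.5324i, -5.1737+1.7760i]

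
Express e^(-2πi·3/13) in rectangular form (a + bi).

ω_13^3 = e^(-2πi·3/13)
= cos(-2π·3/13) + i·sin(-2π·3/13)
= cos(-6π/13) + i·sin(-6π/13)

ω_13^3 = cos(-6π/13) + i·sin(-6π/13) = 0.1205-0.9927i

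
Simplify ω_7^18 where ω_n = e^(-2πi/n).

Since ω_7^7 = 1, powers reduce modulo 7.
18 mod 7 = 4
So ω_7^18 = ω_7^4 = e^(-2πi·4/7)

ω_7^18 = ω_7^4 = -0.9010+0.4339i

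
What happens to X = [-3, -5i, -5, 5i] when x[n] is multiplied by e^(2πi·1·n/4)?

Modulation property: DFT(ω_4^(-1n)·x[n]) = X[(k-1) mod 4], so circularly shift X by 1 positions.

X[k-1] = [5i, -3, -5i, -5]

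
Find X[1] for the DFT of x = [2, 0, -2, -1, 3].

X[1] = Σ(n=0 to 4) x[n] · ω_5^(1n) where ω_5 = e^(-2πi/5)
= (2)·ω_5^0 + (0)·ω_5^1 + (-2)·ω_5^2 + (-1)·ω_5^3 + (3)·ω_5^4

X[1] = 5.3541+3.4410i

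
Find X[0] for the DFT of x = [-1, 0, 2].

X[0] = Σ(n=0 to 2) x[n] · ω_3^0 = Σ x[n]
= (-1) + (0) + (2)

X[0] = 1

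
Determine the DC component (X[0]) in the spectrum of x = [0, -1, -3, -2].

X[0] = Σ(n=0 to 3) x[n] · ω_4^0 = Σ x[n]
= (0) + (-1) + (-3) + (-2)

X[0] = -6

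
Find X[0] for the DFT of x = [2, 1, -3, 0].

X[0] = Σ(n=0 to 3) x[n] · ω_4^0 = Σ x[n]
= (2) + (1) + (-3) + (0)

X[0] = 0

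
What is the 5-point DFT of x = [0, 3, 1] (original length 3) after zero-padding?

Original 3-point DFT: [4, -2.0000-1.7321i, -2.0000+1.7321i]
Zero-padded 5-point DFT provides frequency interpolation.

DFT_5([x, 0, ...]) = [4, 0.1180-3.4410i, -2.1180-0.8123i, -2.1180+0.8123i, 0.1180+3.4410i]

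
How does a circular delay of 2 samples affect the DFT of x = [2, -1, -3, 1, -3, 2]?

Time shift by 2: X_shifted[k] = ω_6^(2k) · X[k]
Shifted x = [-3, 2, 2, -1, -3, 1]

DFT(x[n-2]) = [-2, -5.1962i, -5.0000+3.4641i, -6, -5.0000-3.4641i, 5.1962i]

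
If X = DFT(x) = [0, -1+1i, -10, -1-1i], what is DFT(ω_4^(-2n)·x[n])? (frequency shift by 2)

Modulation property: DFT(ω_4^(-2n)·x[n]) = X[(k-2) mod 4], so circularly shift X by 2 positions.

X[k-2] = [-10, -1-1i, 0, -1+1i]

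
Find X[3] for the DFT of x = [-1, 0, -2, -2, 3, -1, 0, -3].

X[3] = Σ(n=0 to 7) x[n] · ω_8^(3n) where ω_8 = e^(-2πi/8)
= (-1)·ω_8^0 + (0)·ω_8^3 + (-2)·ω_8^6 + (-2)·ω_8^9 + (3)·ω_8^12 + (-1)·ω_8^15 + (0)·ω_8^18 + (-3)·ω_8^21

X[3] = -4.0000-3.4142i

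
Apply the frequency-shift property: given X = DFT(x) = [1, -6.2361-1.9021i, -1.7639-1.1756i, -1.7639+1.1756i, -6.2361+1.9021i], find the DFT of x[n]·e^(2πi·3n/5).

Modulation property: DFT(ω_5^(-3n)·x[n]) = X[(k-3) mod 5], so circularly shift X by 3 positions.

X[k-3] = [-1.7639-1.1756i, -1.7639+1.1756i, -6.2361+1.9021i, 1, -6.2361-1.9021i]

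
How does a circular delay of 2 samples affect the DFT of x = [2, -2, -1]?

Time shift by 2: X_shifted[k] = ω_3^(2k) · X[k]
Shifted x = [-2, -1, 2]

DFT(x[n-2]) = [-1, -2.5000+2.5981i, -2.5000-2.5981i]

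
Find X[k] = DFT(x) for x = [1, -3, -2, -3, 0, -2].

X[k] = Σ(n=0 to 5) x[n] · ω_6^(nk)
where ω_6 = e^(-2πi/6)

Computing each X[k]:
X[0] = -9
X[1] = 2.5000+2.5981i
X[2] = 1.5000-0.8660i
X[3] = 7
X[4] = 1.5000+0.8660i
X[5] = 2.5000-2.5981i

X = [-9, 2.5000+2.5981i, 1.5000-0.8660i, 7, 1.5000+0.8660i, 2.5000-2.5981i]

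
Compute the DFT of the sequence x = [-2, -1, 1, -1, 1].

X[k] = Σ(n=0 to 4) x[n] · ω_5^(nk)
where ω_5 = e^(-2πi/5)

Computing each X[k]:
X[0] = -2
X[1] = -2.0000+0.7265i
X[2] = -2.0000+3.0777i
X[3] = -2.0000-3.0777i
X[4] = -2.0000-0.7265i

X = [-2, -2.0000+0.7265i, -2.0000+3.0777i, -2.0000-3.0777i, -2.0000-0.7265i]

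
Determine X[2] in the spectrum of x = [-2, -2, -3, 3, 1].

X[2] = Σ(n=0 to 4) x[n] · ω_5^(2n) where ω_5 = e^(-2πi/5)
= (-2)·ω_5^0 + (-2)·ω_5^2 + (-3)·ω_5^4 + (3)·ω_5^6 + (1)·ω_5^8

X[2] = -1.1910-3.9430i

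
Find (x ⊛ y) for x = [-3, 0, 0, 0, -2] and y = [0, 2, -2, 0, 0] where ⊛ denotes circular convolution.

(x ⊛ y)[n] = Σ(m=0 to 4) x[m] · y[(n-m) mod 5]

Computing each output sample:
(x ⊛ y)[0] = -4
(x ⊛ y)[1] = -2
(x ⊛ y)[2] = 6
(x ⊛ y)[3] = 0
(x ⊛ y)[4] = 0

x ⊛ y = [-4, -2, 6, 0, 0]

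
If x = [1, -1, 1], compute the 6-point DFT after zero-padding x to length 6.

Original 3-point DFT: [1, 1.0000+1.7321i, 1.0000-1.7321i]
Zero-padded 6-point DFT provides frequency interpolation.

DFT_6([x, 0, ...]) = [1, 0, 1.0000+1.7321i, 3, 1.0000-1.7321i, 0]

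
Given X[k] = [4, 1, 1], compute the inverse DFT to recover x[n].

x[n] = (1/3) Σ(k=0 to 2) X[k] · e^(2πikn/3)

Computing each x[n]:
x[0] = 2
x[1] = 1
x[2] = 1

x = [2, 1, 1]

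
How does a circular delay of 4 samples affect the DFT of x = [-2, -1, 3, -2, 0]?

Time shift by 4: X_shifted[k] = ω_5^(4k) · X[k]
Shifted x = [-1, 3, -2, 0, -2]

DFT(x[n-4]) = [-2, 0.9271-3.5797i, -2.4271-4.8410i, -2.4271+4.8410i, 0.9271+3.5797i]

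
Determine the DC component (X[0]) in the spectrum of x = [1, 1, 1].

X[0] = Σ(n=0 to 2) x[n] · ω_3^0 = Σ x[n]
= (1) + (1) + (1)

X[0] = 3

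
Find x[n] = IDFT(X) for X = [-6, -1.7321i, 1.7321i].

x[n] = (1/3) Σ(k=0 to 2) X[k] · e^(2πikn/3)

Computing each x[n]:
x[0] = -2
x[1] = -1
x[2] = -3

x = [-2, -1, -3]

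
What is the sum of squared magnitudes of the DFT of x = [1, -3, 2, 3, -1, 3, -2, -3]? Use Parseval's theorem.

Parseval: Σ|x[n]|² = (1/N)Σ|X[k]|², so Σ|X[k]|² = N·Σ|x[n]|² = 8·46.0000

Σ|X[k]|² = N·Σ|x[n]|² = 8·46.0000 = 368.0000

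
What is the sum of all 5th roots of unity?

Sum of all nth roots of unity equals 0 for n > 1 (geometric series with r ≠ 1).

0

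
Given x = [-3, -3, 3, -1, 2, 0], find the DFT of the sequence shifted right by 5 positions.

Time shift by 5: X_shifted[k] = ω_6^(5k) · X[k]
Shifted x = [-3, 3, -1, 2, 0, -3]

DFT(x[n-5]) = [-2, -4.5000-4.3301i, -0.5000-6.0622i, -6, -0.5000+6.0622i, -4.5000+4.3301i]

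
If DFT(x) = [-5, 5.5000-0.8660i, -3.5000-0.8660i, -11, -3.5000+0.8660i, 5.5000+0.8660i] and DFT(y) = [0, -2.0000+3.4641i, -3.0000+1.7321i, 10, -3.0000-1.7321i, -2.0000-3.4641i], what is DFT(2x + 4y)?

By linearity: DFT(2x + 4y) = 2·DFT(x) + 4·DFT(y)
= 2·[-5, 5.5000-0.8660i, -3.5000-0.8660i, -11, -3.5000+0.8660i, 5.5000+0.8660i] + 4·[0, -2.0000+3.4641i, -3.0000+1.7321i, 10, -3.0000-1.7321i, -2.0000-3.4641i]

Computing element-wise:
Z[0] = 2·(-5) + 4·(0) = -10
Z[1] = 2·(5.5000-0.8660i) + 4·(-2.0000+3.4641i) = 3.0000+12.1244i
Z[2] = 2·(-3.5000-0.8660i) + 4·(-3.0000+1.7321i) = -19.0000+5.1964i
Z[3] = 2·(-11) + 4·(10) = 18
Z[4] = 2·(-3.5000+0.8660i) + 4·(-3.0000-1.7321i) = -19.0000-5.1964i
Z[5] = 2·(5.5000+0.8660i) + 4·(-2.0000-3.4641i) = 3.0000-12.1244i

DFT(2x + 4y) = 2·X + 4·Y = [-10, 3.0000+12.1244i, -19.0000+5.1964i, 18, -19.0000-5.1964i, 3.0000-12.1244i]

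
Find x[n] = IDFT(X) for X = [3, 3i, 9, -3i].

x[n] = (1/4) Σ(k=0 to 3) X[k] · e^(2πikn/4)

Computing each x[n]:
x[0] = 3
x[1] = -3
x[2] = 3
x[3] = 0

x = [3, -3, 3, 0]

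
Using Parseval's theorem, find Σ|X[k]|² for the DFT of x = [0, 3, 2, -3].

Parseval: Σ|x[n]|² = (1/N)Σ|X[k]|², so Σ|X[k]|² = N·Σ|x[n]|² = 4·22.0000

Σ|X[k]|² = N·Σ|x[n]|² = 4·22.0000 = 88.0000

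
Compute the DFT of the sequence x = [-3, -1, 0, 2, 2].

X[k] = Σ(n=0 to 4) x[n] · ω_5^(nk)
where ω_5 = e^(-2πi/5)

Computing each X[k]:
X[0] = 0
X[1] = -4.3090+4.0287i
X[2] = -3.1910-0.1388i
X[3] = -3.1910+0.1388i
X[4] = -4.3090-4.0287i

X = [0, -4.3090+4.0287i, -3.1910-0.1388i, -3.1910+0.1388i, -4.3090-4.0287i]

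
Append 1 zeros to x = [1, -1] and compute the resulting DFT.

Original 2-point DFT: [0, 2]
Zero-padded 3-point DFT provides frequency interpolation.

DFT_3([x, 0, ...]) = [0, 1.5000+0.8660i, 1.5000-0.8660i]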